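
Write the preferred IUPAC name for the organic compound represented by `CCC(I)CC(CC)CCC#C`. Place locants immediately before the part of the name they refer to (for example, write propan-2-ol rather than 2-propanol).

Counting along the main chain through the multiple bond gives 9 carbons: the parent is nonane.
The chain contains a C≡C triple bond, so the unsaturation ending is -yne.
Number the chain so that numbering from this end puts the triple bond at C-1 rather than C-8.
This places the triple bond between C-1 and C-2; an ethyl group at C-5; an iodo group at C-7.
Prefixes are listed alphabetically: ethyl, iodo.
Assembling the pieces gives 5-ethyl-7-iodonon-1-yne.

5-ethyl-7-iodonon-1-yne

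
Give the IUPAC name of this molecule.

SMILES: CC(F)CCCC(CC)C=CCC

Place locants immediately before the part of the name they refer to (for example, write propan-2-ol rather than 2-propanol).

Counting along the main chain through the multiple bond gives 10 carbons: the parent is decane.
The chain contains a C=C double bond, so the unsaturation ending is -ene.
Number the chain so that numbering from this end puts the double bond at C-3 rather than C-7.
With this numbering: the double bond between C-3 and C-4; an ethyl group at C-5; a fluoro group at C-9.
Prefixes are listed alphabetically: ethyl, fluoro.
The name is 5-ethyl-9-fluorodec-3-ene.

5-ethyl-9-fluorodec-3-ene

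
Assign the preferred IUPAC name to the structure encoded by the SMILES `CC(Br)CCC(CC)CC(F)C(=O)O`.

The longest carbon chain that includes the –COOH group has 8 carbons, so the parent hydride is octane.
A carboxylic acid (terminal –COOH) is the principal characteristic group, giving the suffix -oic acid.
Number the chain so that the carboxylic acid carbon is C-1 by definition.
This places a bromo group at C-7; an ethyl group at C-4; a fluoro group at C-2.
The substituents are ordered alphabetically, ignoring any di-/tri- multipliers.
Putting it together: 7-bromo-4-ethyl-2-fluorooctanoic acid.

7-bromo-4-ethyl-2-fluorooctanoic acid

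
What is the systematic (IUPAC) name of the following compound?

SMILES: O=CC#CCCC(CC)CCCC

6-ethyldec-2-ynal

The longest carbon chain that includes the –CHO group and the multiple bond has 10 carbons, so the parent hydride is decane.
An aldehyde (terminal –CHO) is the principal characteristic group, giving the suffix -al.
The chain contains a C≡C triple bond, so the unsaturation ending is -yne.
Choose the numbering such that the aldehyde carbon is C-1 by definition.
This places the triple bond between C-2 and C-3; an ethyl group at C-6.
The name is 6-ethyldec-2-ynal.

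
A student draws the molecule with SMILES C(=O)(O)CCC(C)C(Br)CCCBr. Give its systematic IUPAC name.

5,8-dibromo-4-methyloctanoic acid

The longest chain bearing the –COOH group is 8 carbons long (octane).
A carboxylic acid (terminal –COOH) is the principal characteristic group, giving the suffix -oic acid.
Choose the numbering such that the carboxylic acid carbon is C-1 by definition.
With this numbering: bromo groups at C-5 and C-8; a methyl group at C-4.
Prefixes are listed alphabetically: bromo, methyl.
Putting it together: 5,8-dibromo-4-methyloctanoic acid.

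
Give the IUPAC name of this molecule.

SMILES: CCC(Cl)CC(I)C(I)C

The longest carbon chain is 7 atoms: the parent is heptane.
Number the chain so that the substituent locant set {2,3,5} is lower than {3,5,6} at the first point of difference.
This places a chloro group at C-5; iodo groups at C-2 and C-3.
Prefixes are listed alphabetically: chloro, iodo.
Putting it together: 5-chloro-2,3-diiodoheptane.

5-chloro-2,3-diiodoheptane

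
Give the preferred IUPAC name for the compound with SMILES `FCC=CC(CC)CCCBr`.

Counting along the main chain through the multiple bond gives 7 carbons: the parent is heptane.
There is one C=C double bond, indicated by the ending -ene.
The numbering direction is chosen so that numbering from this end puts the double bond at C-2 rather than C-5.
With this numbering: the double bond between C-2 and C-3; a bromo group at C-7; an ethyl group at C-4; a fluoro group at C-1.
Prefixes are listed alphabetically: bromo, ethyl, fluoro.
The name is 7-bromo-4-ethyl-1-fluorohept-2-ene.

7-bromo-4-ethyl-1-fluorohept-2-ene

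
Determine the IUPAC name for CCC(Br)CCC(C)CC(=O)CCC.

9-bromo-6-methylundecan-4-one

The longest carbon chain that includes the carbonyl has 11 carbons, so the parent hydride is undecane.
A ketone (C=O on an internal carbon) is the principal characteristic group, giving the suffix -one.
Choose the numbering such that numbering from this end puts the carbonyl group at C-4 rather than C-8.
With this numbering: the carbonyl at C-4; a bromo group at C-9; a methyl group at C-6.
Substituent prefixes are cited in alphabetical order (multiplying prefixes like di-/tri- are ignored for ordering).
The name is 9-bromo-6-methylundecan-4-one.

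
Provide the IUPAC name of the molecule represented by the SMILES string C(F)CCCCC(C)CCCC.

1-fluoro-6-methyldecane

The parent chain contains 10 carbons (decane).
The numbering direction is chosen so that the substituent locant set {1,6} is lower than {5,10} at the first point of difference.
With this numbering: a fluoro group at C-1; a methyl group at C-6.
Substituent prefixes are cited in alphabetical order (multiplying prefixes like di-/tri- are ignored for ordering).
The name is 1-fluoro-6-methyldecane.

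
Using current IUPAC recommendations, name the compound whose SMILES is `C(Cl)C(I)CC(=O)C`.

The longest chain bearing the carbonyl is 5 carbons long (pentane).
The principal characteristic group is a ketone (C=O on an internal carbon), named with the suffix -one.
The numbering direction is chosen so that numbering from this end puts the carbonyl group at C-2 rather than C-4.
That gives the carbonyl at C-2; a chloro group at C-5; an iodo group at C-4.
Substituent prefixes are cited in alphabetical order (multiplying prefixes like di-/tri- are ignored for ordering).
The name is 5-chloro-4-iodopentan-2-one.

5-chloro-4-iodopentan-2-one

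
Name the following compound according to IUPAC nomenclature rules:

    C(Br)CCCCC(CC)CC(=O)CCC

11-bromo-6-ethylundecan-4-one

The longest carbon chain that includes the carbonyl has 11 carbons, so the parent hydride is undecane.
The principal characteristic group is a ketone (C=O on an internal carbon), named with the suffix -one.
Number the chain so that numbering from this end puts the carbonyl group at C-4 rather than C-8.
That gives the carbonyl at C-4; a bromo group at C-11; an ethyl group at C-6.
Substituent prefixes are cited in alphabetical order (multiplying prefixes like di-/tri- are ignored for ordering).
Putting it together: 11-bromo-6-ethylundecan-4-one.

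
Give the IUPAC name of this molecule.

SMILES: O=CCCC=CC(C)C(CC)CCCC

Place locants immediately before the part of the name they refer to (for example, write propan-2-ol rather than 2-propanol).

7-ethyl-6-methylundec-4-enal

The longest chain bearing the –CHO group and the multiple bond is 11 carbons long (undecane).
The principal characteristic group is an aldehyde (terminal –CHO), named with the suffix -al.
A C=C double bond in the chain gives the infix -ene-.
Choose the numbering such that the aldehyde carbon is C-1 by definition.
With this numbering: the double bond between C-4 and C-5; an ethyl group at C-7; a methyl group at C-6.
Substituent prefixes are cited in alphabetical order (multiplying prefixes like di-/tri- are ignored for ordering).
Putting it together: 7-ethyl-6-methylundec-4-enal.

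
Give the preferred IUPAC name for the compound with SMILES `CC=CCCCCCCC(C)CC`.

Counting along the main chain through the multiple bond gives 12 carbons: the parent is dodecane.
The chain contains a C=C double bond, so the unsaturation ending is -ene.
Choose the numbering such that numbering from this end puts the double bond at C-2 rather than C-10.
That gives the double bond between C-2 and C-3; a methyl group at C-10.
Putting it together: 10-methyldodec-2-ene.

10-methyldodec-2-ene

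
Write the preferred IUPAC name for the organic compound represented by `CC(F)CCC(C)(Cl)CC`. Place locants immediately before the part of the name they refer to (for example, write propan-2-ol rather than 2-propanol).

The longest carbon chain is 7 atoms: the parent is heptane.
Choose the numbering such that the substituent locant set {2,5,5} is lower than {3,3,6} at the first point of difference.
With this numbering: a chloro group at C-5; a fluoro group at C-2; a methyl group at C-5.
Prefixes are listed alphabetically: chloro, fluoro, methyl.
Putting it together: 5-chloro-2-fluoro-5-methylheptane.

5-chloro-2-fluoro-5-methylheptane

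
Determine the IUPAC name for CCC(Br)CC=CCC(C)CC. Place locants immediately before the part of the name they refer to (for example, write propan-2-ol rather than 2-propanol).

The longest carbon chain that includes the multiple bond has 10 carbons, so the parent hydride is decane.
A C=C double bond in the chain gives the infix -ene-.
Number the chain so that the locant sets are identical either way, so the alphabetically earlier bromo substituent takes the lower locant (3 rather than 8).
With this numbering: the double bond between C-5 and C-6; a bromo group at C-3; a methyl group at C-8.
Substituent prefixes are cited in alphabetical order (multiplying prefixes like di-/tri- are ignored for ordering).
Putting it together: 3-bromo-8-methyldec-5-ene.

3-bromo-8-methyldec-5-ene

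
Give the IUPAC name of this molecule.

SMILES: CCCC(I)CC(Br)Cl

The parent chain contains 6 carbons (hexane).
The numbering direction is chosen so that the substituent locant set {1,1,3} is lower than {4,6,6} at the first point of difference.
That gives a bromo group at C-1; a chloro group at C-1; an iodo group at C-3.
The substituents are ordered alphabetically, ignoring any di-/tri- multipliers.
Assembling the pieces gives 1-bromo-1-chloro-3-iodohexane.

1-bromo-1-chloro-3-iodohexane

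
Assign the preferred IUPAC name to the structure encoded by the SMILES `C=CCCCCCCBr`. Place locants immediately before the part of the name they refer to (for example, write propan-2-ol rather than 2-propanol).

8-bromooct-1-ene

The longest chain bearing the multiple bond is 8 carbons long (octane).
The chain contains a C=C double bond, so the unsaturation ending is -ene.
Number the chain so that numbering from this end puts the double bond at C-1 rather than C-7.
This places the double bond between C-1 and C-2; a bromo group at C-8.
Assembling the pieces gives 8-bromooct-1-ene.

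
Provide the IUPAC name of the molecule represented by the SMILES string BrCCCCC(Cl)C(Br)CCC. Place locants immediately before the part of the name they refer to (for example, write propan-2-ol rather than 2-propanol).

The parent chain contains 9 carbons (nonane).
The numbering direction is chosen so that the substituent locant set {1,5,6} is lower than {4,5,9} at the first point of difference.
This places bromo groups at C-1 and C-6; a chloro group at C-5.
Prefixes are listed alphabetically: bromo, chloro.
The name is 1,6-dibromo-5-chlorononane.

1,6-dibromo-5-chlorononane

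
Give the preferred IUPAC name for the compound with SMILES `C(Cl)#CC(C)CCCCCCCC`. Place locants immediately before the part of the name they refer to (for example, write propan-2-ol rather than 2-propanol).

Counting along the main chain through the multiple bond gives 11 carbons: the parent is undecane.
A C≡C triple bond in the chain gives the infix -yne-.
Number the chain so that numbering from this end puts the triple bond at C-1 rather than C-10.
With this numbering: the triple bond between C-1 and C-2; a chloro group at C-1; a methyl group at C-3.
Substituent prefixes are cited in alphabetical order (multiplying prefixes like di-/tri- are ignored for ordering).
Assembling the pieces gives 1-chloro-3-methylundec-1-yne.

1-chloro-3-methylundec-1-yne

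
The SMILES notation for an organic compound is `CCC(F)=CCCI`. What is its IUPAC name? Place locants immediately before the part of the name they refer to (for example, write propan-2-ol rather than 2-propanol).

The longest chain bearing the multiple bond is 6 carbons long (hexane).
There is one C=C double bond, indicated by the ending -ene.
The numbering direction is chosen so that the substituent locant set {1,4} is lower than {3,6} at the first point of difference.
That gives the double bond between C-3 and C-4; a fluoro group at C-4; an iodo group at C-1.
The substituents are ordered alphabetically, ignoring any di-/tri- multipliers.
The name is 4-fluoro-1-iodohex-3-ene.

4-fluoro-1-iodohex-3-ene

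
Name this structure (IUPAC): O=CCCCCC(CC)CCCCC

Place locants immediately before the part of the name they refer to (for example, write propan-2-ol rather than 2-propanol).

Counting along the main chain through the –CHO group gives 11 carbons: the parent is undecane.
The highest-priority functional group is an aldehyde (terminal –CHO), so the name ends in -al.
Choose the numbering such that the aldehyde carbon is C-1 by definition.
That gives an ethyl group at C-6.
Assembling the pieces gives 6-ethylundecanal.

6-ethylundecanal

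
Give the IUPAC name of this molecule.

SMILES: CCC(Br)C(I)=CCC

5-bromo-4-iodohept-3-ene

Counting along the main chain through the multiple bond gives 7 carbons: the parent is heptane.
The chain contains a C=C double bond, so the unsaturation ending is -ene.
Choose the numbering such that numbering from this end puts the double bond at C-3 rather than C-4.
This places the double bond between C-3 and C-4; a bromo group at C-5; an iodo group at C-4.
The substituents are ordered alphabetically, ignoring any di-/tri- multipliers.
Putting it together: 5-bromo-4-iodohept-3-ene.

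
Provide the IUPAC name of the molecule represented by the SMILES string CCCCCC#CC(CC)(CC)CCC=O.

Counting along the main chain through the –CHO group and the multiple bond gives 11 carbons: the parent is undecane.
The highest-priority functional group is an aldehyde (terminal –CHO), so the name ends in -al.
A C≡C triple bond in the chain gives the infix -yne-.
Number the chain so that the aldehyde carbon is C-1 by definition.
That gives the triple bond between C-5 and C-6; two ethyl groups at C-4.
Putting it together: 4,4-diethylundec-5-ynal.

4,4-diethylundec-5-ynal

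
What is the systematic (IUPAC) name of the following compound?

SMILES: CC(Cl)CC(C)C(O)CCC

Counting along the main chain through the –OH group gives 8 carbons: the parent is octane.
An alcohol (–OH) is the principal characteristic group, giving the suffix -ol.
The numbering direction is chosen so that numbering from this end puts the hydroxyl group at C-4 rather than C-5.
That gives the hydroxyl at C-4; a chloro group at C-7; a methyl group at C-5.
Prefixes are listed alphabetically: chloro, methyl.
The name is 7-chloro-5-methyloctan-4-ol.

7-chloro-5-methyloctan-4-ol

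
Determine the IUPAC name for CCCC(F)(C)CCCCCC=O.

The longest chain bearing the –CHO group is 10 carbons long (decane).
The principal characteristic group is an aldehyde (terminal –CHO), named with the suffix -al.
Choose the numbering such that the aldehyde carbon is C-1 by definition.
That gives a fluoro group at C-7; a methyl group at C-7.
The substituents are ordered alphabetically, ignoring any di-/tri- multipliers.
Assembling the pieces gives 7-fluoro-7-methyldecanal.

7-fluoro-7-methyldecanal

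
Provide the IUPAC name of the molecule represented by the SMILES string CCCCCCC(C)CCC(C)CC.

3,6-dimethyldodecane

The longest carbon chain is 12 atoms: the parent is dodecane.
Number the chain so that the substituent locant set {3,6} is lower than {7,10} at the first point of difference.
With this numbering: methyl groups at C-3 and C-6.
Putting it together: 3,6-dimethyldodecane.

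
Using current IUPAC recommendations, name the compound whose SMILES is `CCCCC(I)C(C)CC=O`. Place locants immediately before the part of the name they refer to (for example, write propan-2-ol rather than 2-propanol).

4-iodo-3-methyloctanal

Counting along the main chain through the –CHO group gives 8 carbons: the parent is octane.
An aldehyde (terminal –CHO) is the principal characteristic group, giving the suffix -al.
Number the chain so that the aldehyde carbon is C-1 by definition.
That gives an iodo group at C-4; a methyl group at C-3.
Substituent prefixes are cited in alphabetical order (multiplying prefixes like di-/tri- are ignored for ordering).
The name is 4-iodo-3-methyloctanal.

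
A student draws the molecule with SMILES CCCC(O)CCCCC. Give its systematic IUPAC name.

nonan-4-ol

The longest carbon chain that includes the –OH group has 9 carbons, so the parent hydride is nonane.
The highest-priority functional group is an alcohol (–OH), so the name ends in -ol.
Number the chain so that numbering from this end puts the hydroxyl group at C-4 rather than C-6.
With this numbering: the hydroxyl at C-4.
Assembling the pieces gives nonan-4-ol.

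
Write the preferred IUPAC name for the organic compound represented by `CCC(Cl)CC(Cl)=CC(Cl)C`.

2,4,6-trichlorooct-3-ene

The longest carbon chain that includes the multiple bond has 8 carbons, so the parent hydride is octane.
The chain contains a C=C double bond, so the unsaturation ending is -ene.
Number the chain so that numbering from this end puts the double bond at C-3 rather than C-5.
That gives the double bond between C-3 and C-4; chloro groups at C-2 and C-4 and C-6.
Putting it together: 2,4,6-trichlorooct-3-ene.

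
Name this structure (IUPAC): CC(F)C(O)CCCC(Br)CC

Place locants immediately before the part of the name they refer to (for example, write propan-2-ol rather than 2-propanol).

7-bromo-2-fluorononan-3-ol

The longest chain bearing the –OH group is 9 carbons long (nonane).
The principal characteristic group is an alcohol (–OH), named with the suffix -ol.
The numbering direction is chosen so that numbering from this end puts the hydroxyl group at C-3 rather than C-7.
This places the hydroxyl at C-3; a bromo group at C-7; a fluoro group at C-2.
Substituent prefixes are cited in alphabetical order (multiplying prefixes like di-/tri- are ignored for ordering).
The name is 7-bromo-2-fluorononan-3-ol.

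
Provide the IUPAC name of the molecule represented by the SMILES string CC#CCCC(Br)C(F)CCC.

Counting along the main chain through the multiple bond gives 10 carbons: the parent is decane.
There is one C≡C triple bond, indicated by the ending -yne.
Choose the numbering such that numbering from this end puts the triple bond at C-2 rather than C-8.
That gives the triple bond between C-2 and C-3; a bromo group at C-6; a fluoro group at C-7.
The substituents are ordered alphabetically, ignoring any di-/tri- multipliers.
Assembling the pieces gives 6-bromo-7-fluorodec-2-yne.

6-bromo-7-fluorodec-2-yne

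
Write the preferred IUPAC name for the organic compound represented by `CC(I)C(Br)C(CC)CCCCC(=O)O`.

7-bromo-6-ethyl-8-iodononanoic acid

The longest chain bearing the –COOH group is 9 carbons long (nonane).
A carboxylic acid (terminal –COOH) is the principal characteristic group, giving the suffix -oic acid.
The numbering direction is chosen so that the carboxylic acid carbon is C-1 by definition.
With this numbering: a bromo group at C-7; an ethyl group at C-6; an iodo group at C-8.
Substituent prefixes are cited in alphabetical order (multiplying prefixes like di-/tri- are ignored for ordering).
Assembling the pieces gives 7-bromo-6-ethyl-8-iodononanoic acid.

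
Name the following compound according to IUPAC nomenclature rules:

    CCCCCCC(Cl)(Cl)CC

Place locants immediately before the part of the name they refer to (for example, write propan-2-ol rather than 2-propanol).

3,3-dichlorononane

The longest continuous carbon chain has 9 atoms, so the parent hydride is nonane.
The numbering direction is chosen so that the substituent locant set {3,3} is lower than {7,7} at the first point of difference.
This places two chloro groups at C-3.
Putting it together: 3,3-dichlorononane.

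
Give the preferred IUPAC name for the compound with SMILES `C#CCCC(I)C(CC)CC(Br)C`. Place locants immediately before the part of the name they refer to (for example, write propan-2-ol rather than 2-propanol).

Counting along the main chain through the multiple bond gives 9 carbons: the parent is nonane.
The chain contains a C≡C triple bond, so the unsaturation ending is -yne.
The numbering direction is chosen so that numbering from this end puts the triple bond at C-1 rather than C-8.
With this numbering: the triple bond between C-1 and C-2; a bromo group at C-8; an ethyl group at C-6; an iodo group at C-5.
The substituents are ordered alphabetically, ignoring any di-/tri- multipliers.
Putting it together: 8-bromo-6-ethyl-5-iodonon-1-yne.

8-bromo-6-ethyl-5-iodonon-1-yne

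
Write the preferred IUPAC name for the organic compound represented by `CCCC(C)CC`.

3-methylhexane

The longest carbon chain is 6 atoms: the parent is hexane.
The numbering direction is chosen so that the substituent locant set {3} is lower than {4} at the first point of difference.
That gives a methyl group at C-3.
The name is 3-methylhexane.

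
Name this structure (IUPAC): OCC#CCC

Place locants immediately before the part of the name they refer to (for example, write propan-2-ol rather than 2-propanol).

The longest chain bearing the –OH group and the multiple bond is 5 carbons long (pentane).
The highest-priority functional group is an alcohol (–OH), so the name ends in -ol.
The chain contains a C≡C triple bond, so the unsaturation ending is -yne.
Choose the numbering such that numbering from this end puts the hydroxyl group at C-1 rather than C-5.
With this numbering: the hydroxyl at C-1; the triple bond between C-2 and C-3.
The name is pent-2-yn-1-ol.

pent-2-yn-1-ol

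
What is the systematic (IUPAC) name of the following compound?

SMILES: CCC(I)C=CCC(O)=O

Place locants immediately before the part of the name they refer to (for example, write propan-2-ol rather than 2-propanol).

The longest chain bearing the –COOH group and the multiple bond is 7 carbons long (heptane).
A carboxylic acid (terminal –COOH) is the principal characteristic group, giving the suffix -oic acid.
The chain contains a C=C double bond, so the unsaturation ending is -ene.
Number the chain so that the carboxylic acid carbon is C-1 by definition.
That gives the double bond between C-3 and C-4; an iodo group at C-5.
Putting it together: 5-iodohept-3-enoic acid.

5-iodohept-3-enoic acid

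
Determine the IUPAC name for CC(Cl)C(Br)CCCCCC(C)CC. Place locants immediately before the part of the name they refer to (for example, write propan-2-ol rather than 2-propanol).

3-bromo-2-chloro-9-methylundecane

The longest carbon chain is 11 atoms: the parent is undecane.
The numbering direction is chosen so that the substituent locant set {2,3,9} is lower than {3,9,10} at the first point of difference.
That gives a bromo group at C-3; a chloro group at C-2; a methyl group at C-9.
Substituent prefixes are cited in alphabetical order (multiplying prefixes like di-/tri- are ignored for ordering).
The name is 3-bromo-2-chloro-9-methylundecane.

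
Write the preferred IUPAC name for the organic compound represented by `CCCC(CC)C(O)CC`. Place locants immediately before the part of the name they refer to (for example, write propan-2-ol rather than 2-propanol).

4-ethylheptan-3-ol

Counting along the main chain through the –OH group gives 7 carbons: the parent is heptane.
The highest-priority functional group is an alcohol (–OH), so the name ends in -ol.
Number the chain so that numbering from this end puts the hydroxyl group at C-3 rather than C-5.
With this numbering: the hydroxyl at C-3; an ethyl group at C-4.
The name is 4-ethylheptan-3-ol.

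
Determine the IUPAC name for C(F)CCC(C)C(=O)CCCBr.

1-bromo-8-fluoro-5-methyloctan-4-one

Counting along the main chain through the carbonyl gives 8 carbons: the parent is octane.
The highest-priority functional group is a ketone (C=O on an internal carbon), so the name ends in -one.
Number the chain so that numbering from this end puts the carbonyl group at C-4 rather than C-5.
This places the carbonyl at C-4; a bromo group at C-1; a fluoro group at C-8; a methyl group at C-5.
Prefixes are listed alphabetically: bromo, fluoro, methyl.
The name is 1-bromo-8-fluoro-5-methyloctan-4-one.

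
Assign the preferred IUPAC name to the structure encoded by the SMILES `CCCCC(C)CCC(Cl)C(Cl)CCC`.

4,5-dichloro-8-methyldodecane

The parent chain contains 12 carbons (dodecane).
Choose the numbering such that the substituent locant set {4,5,8} is lower than {5,8,9} at the first point of difference.
This places chloro groups at C-4 and C-5; a methyl group at C-8.
Prefixes are listed alphabetically: chloro, methyl.
Assembling the pieces gives 4,5-dichloro-8-methyldodecane.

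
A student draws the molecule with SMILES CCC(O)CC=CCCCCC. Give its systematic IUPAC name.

undec-5-en-3-ol

The longest carbon chain that includes the –OH group and the multiple bond has 11 carbons, so the parent hydride is undecane.
An alcohol (–OH) is the principal characteristic group, giving the suffix -ol.
There is one C=C double bond, indicated by the ending -ene.
Number the chain so that numbering from this end puts the hydroxyl group at C-3 rather than C-9.
That gives the hydroxyl at C-3; the double bond between C-5 and C-6.
Assembling the pieces gives undec-5-en-3-ol.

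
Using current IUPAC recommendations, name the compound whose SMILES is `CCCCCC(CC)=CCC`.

4-ethylnon-3-ene

The longest carbon chain that includes the multiple bond has 9 carbons, so the parent hydride is nonane.
A C=C double bond in the chain gives the infix -ene-.
The numbering direction is chosen so that numbering from this end puts the double bond at C-3 rather than C-6.
That gives the double bond between C-3 and C-4; an ethyl group at C-4.
Putting it together: 4-ethylnon-3-ene.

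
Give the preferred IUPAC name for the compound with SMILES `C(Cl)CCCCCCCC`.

1-chlorononane

The longest carbon chain is 9 atoms: the parent is nonane.
Choose the numbering such that the substituent locant set {1} is lower than {9} at the first point of difference.
That gives a chloro group at C-1.
Putting it together: 1-chlorononane.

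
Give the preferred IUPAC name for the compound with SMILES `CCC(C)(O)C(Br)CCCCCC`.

4-bromo-3-methyldecan-3-ol

The longest carbon chain that includes the –OH group has 10 carbons, so the parent hydride is decane.
The highest-priority functional group is an alcohol (–OH), so the name ends in -ol.
Choose the numbering such that numbering from this end puts the hydroxyl group at C-3 rather than C-8.
With this numbering: the hydroxyl at C-3; a bromo group at C-4; a methyl group at C-3.
Substituent prefixes are cited in alphabetical order (multiplying prefixes like di-/tri- are ignored for ordering).
Assembling the pieces gives 4-bromo-3-methyldecan-3-ol.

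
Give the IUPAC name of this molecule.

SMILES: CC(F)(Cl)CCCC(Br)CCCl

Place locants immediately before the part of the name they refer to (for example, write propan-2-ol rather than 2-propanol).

The longest continuous carbon chain has 8 atoms, so the parent hydride is octane.
Choose the numbering such that the substituent locant set {1,3,7,7} is lower than {2,2,6,8} at the first point of difference.
With this numbering: a bromo group at C-3; chloro groups at C-1 and C-7; a fluoro group at C-7.
Substituent prefixes are cited in alphabetical order (multiplying prefixes like di-/tri- are ignored for ordering).
The name is 3-bromo-1,7-dichloro-7-fluorooctane.

3-bromo-1,7-dichloro-7-fluorooctane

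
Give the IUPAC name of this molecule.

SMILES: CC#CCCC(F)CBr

The longest carbon chain that includes the multiple bond has 7 carbons, so the parent hydride is heptane.
A C≡C triple bond in the chain gives the infix -yne-.
The numbering direction is chosen so that numbering from this end puts the triple bond at C-2 rather than C-5.
This places the triple bond between C-2 and C-3; a bromo group at C-7; a fluoro group at C-6.
Substituent prefixes are cited in alphabetical order (multiplying prefixes like di-/tri- are ignored for ordering).
The name is 7-bromo-6-fluorohept-2-yne.

7-bromo-6-fluorohept-2-yne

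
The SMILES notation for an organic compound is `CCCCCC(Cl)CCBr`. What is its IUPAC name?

The longest continuous carbon chain has 8 atoms, so the parent hydride is octane.
Choose the numbering such that the substituent locant set {1,3} is lower than {6,8} at the first point of difference.
With this numbering: a bromo group at C-1; a chloro group at C-3.
Prefixes are listed alphabetically: bromo, chloro.
Putting it together: 1-bromo-3-chlorooctane.

1-bromo-3-chlorooctane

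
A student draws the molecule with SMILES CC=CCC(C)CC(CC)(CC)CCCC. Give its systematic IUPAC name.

7,7-diethyl-5-methylundec-2-ene

The longest carbon chain that includes the multiple bond has 11 carbons, so the parent hydride is undecane.
The chain contains a C=C double bond, so the unsaturation ending is -ene.
The numbering direction is chosen so that numbering from this end puts the double bond at C-2 rather than C-9.
With this numbering: the double bond between C-2 and C-3; two ethyl groups at C-7; a methyl group at C-5.
Substituent prefixes are cited in alphabetical order (multiplying prefixes like di-/tri- are ignored for ordering).
Putting it together: 7,7-diethyl-5-methylundec-2-ene.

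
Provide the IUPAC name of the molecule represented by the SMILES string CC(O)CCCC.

The longest chain bearing the –OH group is 6 carbons long (hexane).
An alcohol (–OH) is the principal characteristic group, giving the suffix -ol.
Choose the numbering such that numbering from this end puts the hydroxyl group at C-2 rather than C-5.
This places the hydroxyl at C-2.
Putting it together: hexan-2-ol.

hexan-2-ol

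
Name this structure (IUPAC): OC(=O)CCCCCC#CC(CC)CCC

9-ethyldodec-7-ynoic acid

Counting along the main chain through the –COOH group and the multiple bond gives 12 carbons: the parent is dodecane.
The highest-priority functional group is a carboxylic acid (terminal –COOH), so the name ends in -oic acid.
A C≡C triple bond in the chain gives the infix -yne-.
Number the chain so that the carboxylic acid carbon is C-1 by definition.
With this numbering: the triple bond between C-7 and C-8; an ethyl group at C-9.
The name is 9-ethyldodec-7-ynoic acid.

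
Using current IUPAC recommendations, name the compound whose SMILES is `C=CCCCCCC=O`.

oct-7-enal

Counting along the main chain through the –CHO group and the multiple bond gives 8 carbons: the parent is octane.
The principal characteristic group is an aldehyde (terminal –CHO), named with the suffix -al.
A C=C double bond in the chain gives the infix -ene-.
The numbering direction is chosen so that the aldehyde carbon is C-1 by definition.
This places the double bond between C-7 and C-8.
Putting it together: oct-7-enal.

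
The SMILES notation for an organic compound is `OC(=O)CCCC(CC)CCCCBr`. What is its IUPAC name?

The longest carbon chain that includes the –COOH group has 9 carbons, so the parent hydride is nonane.
A carboxylic acid (terminal –COOH) is the principal characteristic group, giving the suffix -oic acid.
Choose the numbering such that the carboxylic acid carbon is C-1 by definition.
With this numbering: a bromo group at C-9; an ethyl group at C-5.
The substituents are ordered alphabetically, ignoring any di-/tri- multipliers.
Putting it together: 9-bromo-5-ethylnonanoic acid.

9-bromo-5-ethylnonanoic acid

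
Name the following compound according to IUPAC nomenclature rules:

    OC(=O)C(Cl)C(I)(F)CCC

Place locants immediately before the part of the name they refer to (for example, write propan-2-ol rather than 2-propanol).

The longest carbon chain that includes the –COOH group has 6 carbons, so the parent hydride is hexane.
The highest-priority functional group is a carboxylic acid (terminal –COOH), so the name ends in -oic acid.
Number the chain so that the carboxylic acid carbon is C-1 by definition.
That gives a chloro group at C-2; a fluoro group at C-3; an iodo group at C-3.
Substituent prefixes are cited in alphabetical order (multiplying prefixes like di-/tri- are ignored for ordering).
Putting it together: 2-chloro-3-fluoro-3-iodohexanoic acid.

2-chloro-3-fluoro-3-iodohexanoic acid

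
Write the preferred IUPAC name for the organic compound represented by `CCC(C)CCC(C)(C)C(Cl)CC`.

The longest continuous carbon chain has 9 atoms, so the parent hydride is nonane.
Choose the numbering such that the substituent locant set {3,4,4,7} is lower than {3,6,6,7} at the first point of difference.
That gives a chloro group at C-3; methyl groups at C-4 (×2) and C-7.
The substituents are ordered alphabetically, ignoring any di-/tri- multipliers.
The name is 3-chloro-4,4,7-trimethylnonane.

3-chloro-4,4,7-trimethylnonane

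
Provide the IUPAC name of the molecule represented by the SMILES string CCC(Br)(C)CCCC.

3-bromo-3-methylheptane

The parent chain contains 7 carbons (heptane).
Number the chain so that the substituent locant set {3,3} is lower than {5,5} at the first point of difference.
This places a bromo group at C-3; a methyl group at C-3.
The substituents are ordered alphabetically, ignoring any di-/tri- multipliers.
Assembling the pieces gives 3-bromo-3-methylheptane.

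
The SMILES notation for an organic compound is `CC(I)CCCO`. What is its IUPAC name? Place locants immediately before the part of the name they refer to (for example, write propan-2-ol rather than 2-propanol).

Counting along the main chain through the –OH group gives 5 carbons: the parent is pentane.
The principal characteristic group is an alcohol (–OH), named with the suffix -ol.
Choose the numbering such that numbering from this end puts the hydroxyl group at C-1 rather than C-5.
This places the hydroxyl at C-1; an iodo group at C-4.
Assembling the pieces gives 4-iodopentan-1-ol.

4-iodopentan-1-ol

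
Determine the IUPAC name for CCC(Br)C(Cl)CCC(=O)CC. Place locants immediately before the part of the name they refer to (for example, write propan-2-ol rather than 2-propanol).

7-bromo-6-chlorononan-3-one

The longest carbon chain that includes the carbonyl has 9 carbons, so the parent hydride is nonane.
A ketone (C=O on an internal carbon) is the principal characteristic group, giving the suffix -one.
Choose the numbering such that numbering from this end puts the carbonyl group at C-3 rather than C-7.
This places the carbonyl at C-3; a bromo group at C-7; a chloro group at C-6.
The substituents are ordered alphabetically, ignoring any di-/tri- multipliers.
Assembling the pieces gives 7-bromo-6-chlorononan-3-one.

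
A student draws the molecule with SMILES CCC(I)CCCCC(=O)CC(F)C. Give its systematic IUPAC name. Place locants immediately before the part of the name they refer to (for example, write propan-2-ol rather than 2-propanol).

2-fluoro-9-iodoundecan-4-one

The longest chain bearing the carbonyl is 11 carbons long (undecane).
The highest-priority functional group is a ketone (C=O on an internal carbon), so the name ends in -one.
Number the chain so that numbering from this end puts the carbonyl group at C-4 rather than C-8.
That gives the carbonyl at C-4; a fluoro group at C-2; an iodo group at C-9.
Substituent prefixes are cited in alphabetical order (multiplying prefixes like di-/tri- are ignored for ordering).
Putting it together: 2-fluoro-9-iodoundecan-4-one.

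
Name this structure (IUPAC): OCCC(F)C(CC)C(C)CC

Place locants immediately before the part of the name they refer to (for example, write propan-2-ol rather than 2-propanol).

The longest chain bearing the –OH group is 7 carbons long (heptane).
An alcohol (–OH) is the principal characteristic group, giving the suffix -ol.
The numbering direction is chosen so that numbering from this end puts the hydroxyl group at C-1 rather than C-7.
With this numbering: the hydroxyl at C-1; an ethyl group at C-4; a fluoro group at C-3; a methyl group at C-5.
Prefixes are listed alphabetically: ethyl, fluoro, methyl.
Assembling the pieces gives 4-ethyl-3-fluoro-5-methylheptan-1-ol.

4-ethyl-3-fluoro-5-methylheptan-1-ol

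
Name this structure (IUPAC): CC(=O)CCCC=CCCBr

9-bromonon-6-en-2-one

The longest chain bearing the carbonyl and the multiple bond is 9 carbons long (nonane).
The highest-priority functional group is a ketone (C=O on an internal carbon), so the name ends in -one.
There is one C=C double bond, indicated by the ending -ene.
The numbering direction is chosen so that numbering from this end puts the carbonyl group at C-2 rather than C-8.
With this numbering: the carbonyl at C-2; the double bond between C-6 and C-7; a bromo group at C-9.
Putting it together: 9-bromonon-6-en-2-one.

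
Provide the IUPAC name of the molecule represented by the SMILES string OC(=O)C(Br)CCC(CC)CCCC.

The longest chain bearing the –COOH group is 9 carbons long (nonane).
The highest-priority functional group is a carboxylic acid (terminal –COOH), so the name ends in -oic acid.
Choose the numbering such that the carboxylic acid carbon is C-1 by definition.
That gives a bromo group at C-2; an ethyl group at C-5.
Prefixes are listed alphabetically: bromo, ethyl.
Assembling the pieces gives 2-bromo-5-ethylnonanoic acid.

2-bromo-5-ethylnonanoic acid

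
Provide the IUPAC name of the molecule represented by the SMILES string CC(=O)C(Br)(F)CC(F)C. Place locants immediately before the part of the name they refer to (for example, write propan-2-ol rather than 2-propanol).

Counting along the main chain through the carbonyl gives 6 carbons: the parent is hexane.
A ketone (C=O on an internal carbon) is the principal characteristic group, giving the suffix -one.
Number the chain so that numbering from this end puts the carbonyl group at C-2 rather than C-5.
With this numbering: the carbonyl at C-2; a bromo group at C-3; fluoro groups at C-3 and C-5.
Prefixes are listed alphabetically: bromo, fluoro.
Putting it together: 3-bromo-3,5-difluorohexan-2-one.

3-bromo-3,5-difluorohexan-2-one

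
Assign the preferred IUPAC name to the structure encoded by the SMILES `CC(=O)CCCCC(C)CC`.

7-methylnonan-2-one

The longest carbon chain that includes the carbonyl has 9 carbons, so the parent hydride is nonane.
The principal characteristic group is a ketone (C=O on an internal carbon), named with the suffix -one.
The numbering direction is chosen so that numbering from this end puts the carbonyl group at C-2 rather than C-8.
That gives the carbonyl at C-2; a methyl group at C-7.
Putting it together: 7-methylnonan-2-one.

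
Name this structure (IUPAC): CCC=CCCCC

oct-3-ene

Counting along the main chain through the multiple bond gives 8 carbons: the parent is octane.
A C=C double bond in the chain gives the infix -ene-.
Number the chain so that numbering from this end puts the double bond at C-3 rather than C-5.
With this numbering: the double bond between C-3 and C-4.
The name is oct-3-ene.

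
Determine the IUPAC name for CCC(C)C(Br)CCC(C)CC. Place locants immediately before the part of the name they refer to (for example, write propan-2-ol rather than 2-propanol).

4-bromo-3,7-dimethylnonane

The longest continuous carbon chain has 9 atoms, so the parent hydride is nonane.
Number the chain so that the substituent locant set {3,4,7} is lower than {3,6,7} at the first point of difference.
With this numbering: a bromo group at C-4; methyl groups at C-3 and C-7.
The substituents are ordered alphabetically, ignoring any di-/tri- multipliers.
Assembling the pieces gives 4-bromo-3,7-dimethylnonane.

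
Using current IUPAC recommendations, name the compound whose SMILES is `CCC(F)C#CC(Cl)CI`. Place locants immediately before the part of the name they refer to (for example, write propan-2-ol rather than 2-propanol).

The longest carbon chain that includes the multiple bond has 7 carbons, so the parent hydride is heptane.
A C≡C triple bond in the chain gives the infix -yne-.
Number the chain so that numbering from this end puts the triple bond at C-3 rather than C-4.
With this numbering: the triple bond between C-3 and C-4; a chloro group at C-2; a fluoro group at C-5; an iodo group at C-1.
Prefixes are listed alphabetically: chloro, fluoro, iodo.
The name is 2-chloro-5-fluoro-1-iodohept-3-yne.

2-chloro-5-fluoro-1-iodohept-3-yne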